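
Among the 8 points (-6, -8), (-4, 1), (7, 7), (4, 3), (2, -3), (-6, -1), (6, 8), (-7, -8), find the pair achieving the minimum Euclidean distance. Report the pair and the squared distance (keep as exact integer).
Pair = ((-6, -8), (-7, -8)); squared distance = 1

Compute all C(8, 2) = 28 pairwise squared distances (x_i − x_j)² + (y_i − y_j)². The minimum is 1, attained by the pair ((-6, -8), (-7, -8)).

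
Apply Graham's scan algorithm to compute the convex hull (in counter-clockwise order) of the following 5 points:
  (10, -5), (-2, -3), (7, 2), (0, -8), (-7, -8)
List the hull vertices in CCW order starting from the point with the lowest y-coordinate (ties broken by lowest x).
Hull (CCW) = [(-7, -8), (0, -8), (10, -5), (7, 2), (-2, -3)]

Graham scan procedure:
  1. Find the pivot p₀ = point with lowest y (tie → lowest x): (-7, -8).
  2. Sort the remaining points by polar angle around p₀.
  3. Walk through sorted points, maintaining a stack; pop the top while the last three entries make a non-left turn (cross product ≤ 0).
  4. Final stack is the convex hull in CCW order: (-7, -8), (0, -8), (10, -5), (7, 2), (-2, -3).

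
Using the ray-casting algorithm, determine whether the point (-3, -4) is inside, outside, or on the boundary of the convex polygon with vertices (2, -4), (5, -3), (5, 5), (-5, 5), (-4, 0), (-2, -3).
The point (-3, -4) lies strictly outside the polygon

Cast a horizontal ray to the right from the query point and count how many polygon edges it crosses (each edge strictly once or zero times, handled with the usual half-open convention). 
Parity of crossings → even ⇒ outside.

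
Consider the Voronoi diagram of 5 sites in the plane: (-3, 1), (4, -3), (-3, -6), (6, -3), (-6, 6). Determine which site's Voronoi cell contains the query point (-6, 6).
Nearest site = (-6, 6)

The Voronoi cell of site s contains exactly those query points closer to s than to any other site. Compute squared distances from q = (-6, 6) to each site:
  (-6 − -6)² + (6 − 6)² = 0
  (-3 − -6)² + (1 − 6)² = 34
  (-3 − -6)² + (-6 − 6)² = 153
  (4 − -6)² + (-3 − 6)² = 181
  (6 − -6)² + (-3 − 6)² = 225
Minimum is attained by (-6, 6), so q lies in its Voronoi cell.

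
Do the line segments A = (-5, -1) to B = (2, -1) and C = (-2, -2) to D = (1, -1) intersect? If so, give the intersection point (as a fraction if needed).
Yes; intersection at (1, -1) (t = 6/7 on AB, s = 1 on CD)

Parametrize AB as A + t(B − A) = (-5 + 7 t, -1 + 0 t) and CD as C + s(D − C) = (-2 + 3 s, -2 + 1 s). Solve the linear system for (t, s). Determinant = -7 ≠ 0, so a unique intersection of the containing lines exists. Solution: t = 6/7, s = 1 — both in [0, 1], so the segments cross. Intersection point: (1, -1).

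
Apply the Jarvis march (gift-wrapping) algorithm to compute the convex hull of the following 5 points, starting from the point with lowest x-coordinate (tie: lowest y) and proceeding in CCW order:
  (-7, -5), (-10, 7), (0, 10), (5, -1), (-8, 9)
Hull (CCW) = [(-10, 7), (-7, -5), (5, -1), (0, 10), (-8, 9)]

Jarvis march: at each step, from the current hull vertex p, select the next vertex q as the point such that every other point lies strictly to the left of (or on) the directed line p → q. (Equivalently: for every other point r, the cross product (q − p) × (r − p) ≥ 0.)
Starting point (lowest x, tie lowest y): (-10, 7). Wrap until returning to start. Resulting hull: (-10, 7), (-7, -5), (5, -1), (0, 10), (-8, 9).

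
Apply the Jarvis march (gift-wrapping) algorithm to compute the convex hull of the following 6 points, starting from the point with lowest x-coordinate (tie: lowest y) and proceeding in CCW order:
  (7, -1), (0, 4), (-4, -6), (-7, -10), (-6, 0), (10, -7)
Hull (CCW) = [(-7, -10), (10, -7), (7, -1), (0, 4), (-6, 0)]

Jarvis march: at each step, from the current hull vertex p, select the next vertex q as the point such that every other point lies strictly to the left of (or on) the directed line p → q. (Equivalently: for every other point r, the cross product (q − p) × (r − p) ≥ 0.)
Starting point (lowest x, tie lowest y): (-7, -10). Wrap until returning to start. Resulting hull: (-7, -10), (10, -7), (7, -1), (0, 4), (-6, 0).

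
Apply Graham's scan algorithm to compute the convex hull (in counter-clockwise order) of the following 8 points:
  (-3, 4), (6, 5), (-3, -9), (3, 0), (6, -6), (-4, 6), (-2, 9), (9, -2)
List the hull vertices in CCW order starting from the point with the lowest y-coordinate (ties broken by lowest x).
Hull (CCW) = [(-3, -9), (6, -6), (9, -2), (6, 5), (-2, 9), (-4, 6)]

Graham scan procedure:
  1. Find the pivot p₀ = point with lowest y (tie → lowest x): (-3, -9).
  2. Sort the remaining points by polar angle around p₀.
  3. Walk through sorted points, maintaining a stack; pop the top while the last three entries make a non-left turn (cross product ≤ 0).
  4. Final stack is the convex hull in CCW order: (-3, -9), (6, -6), (9, -2), (6, 5), (-2, 9), (-4, 6).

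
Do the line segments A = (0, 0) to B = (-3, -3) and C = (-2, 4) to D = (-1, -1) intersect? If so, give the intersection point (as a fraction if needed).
Yes; intersection at (-1, -1) (t = 1/3 on AB, s = 1 on CD)

Parametrize AB as A + t(B − A) = (0 + -3 t, 0 + -3 t) and CD as C + s(D − C) = (-2 + 1 s, 4 + -5 s). Solve the linear system for (t, s). Determinant = -18 ≠ 0, so a unique intersection of the containing lines exists. Solution: t = 1/3, s = 1 — both in [0, 1], so the segments cross. Intersection point: (-1, -1).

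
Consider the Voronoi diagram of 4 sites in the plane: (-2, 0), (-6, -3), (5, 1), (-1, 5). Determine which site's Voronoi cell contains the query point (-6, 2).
Nearest site = (-2, 0)

The Voronoi cell of site s contains exactly those query points closer to s than to any other site. Compute squared distances from q = (-6, 2) to each site:
  (-2 − -6)² + (0 − 2)² = 20
  (-6 − -6)² + (-3 − 2)² = 25
  (-1 − -6)² + (5 − 2)² = 34
  (5 − -6)² + (1 − 2)² = 122
Minimum is attained by (-2, 0), so q lies in its Voronoi cell.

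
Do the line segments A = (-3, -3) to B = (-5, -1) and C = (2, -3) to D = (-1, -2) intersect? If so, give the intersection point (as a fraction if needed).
No (intersection of containing lines falls outside at least one segment)

Parametrize and solve: t = 5/4, s = 5/2. At least one of these is outside [0, 1], so the segments do not intersect.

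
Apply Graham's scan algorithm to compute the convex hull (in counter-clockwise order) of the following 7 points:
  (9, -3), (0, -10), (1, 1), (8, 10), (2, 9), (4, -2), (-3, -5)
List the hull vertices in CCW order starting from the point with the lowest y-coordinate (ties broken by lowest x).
Hull (CCW) = [(0, -10), (9, -3), (8, 10), (2, 9), (-3, -5)]

Graham scan procedure:
  1. Find the pivot p₀ = point with lowest y (tie → lowest x): (0, -10).
  2. Sort the remaining points by polar angle around p₀.
  3. Walk through sorted points, maintaining a stack; pop the top while the last three entries make a non-left turn (cross product ≤ 0).
  4. Final stack is the convex hull in CCW order: (0, -10), (9, -3), (8, 10), (2, 9), (-3, -5).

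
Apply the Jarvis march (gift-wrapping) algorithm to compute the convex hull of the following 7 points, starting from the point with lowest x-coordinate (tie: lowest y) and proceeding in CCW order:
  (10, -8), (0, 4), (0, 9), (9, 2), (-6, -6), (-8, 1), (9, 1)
Hull (CCW) = [(-8, 1), (-6, -6), (10, -8), (9, 2), (0, 9)]

Jarvis march: at each step, from the current hull vertex p, select the next vertex q as the point such that every other point lies strictly to the left of (or on) the directed line p → q. (Equivalently: for every other point r, the cross product (q − p) × (r − p) ≥ 0.)
Starting point (lowest x, tie lowest y): (-8, 1). Wrap until returning to start. Resulting hull: (-8, 1), (-6, -6), (10, -8), (9, 2), (0, 9).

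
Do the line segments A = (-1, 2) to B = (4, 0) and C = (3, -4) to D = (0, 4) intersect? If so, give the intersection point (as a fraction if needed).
Yes; intersection at (18/17, 20/17) (t = 7/17 on AB, s = 11/17 on CD)

Parametrize AB as A + t(B − A) = (-1 + 5 t, 2 + -2 t) and CD as C + s(D − C) = (3 + -3 s, -4 + 8 s). Solve the linear system for (t, s). Determinant = -34 ≠ 0, so a unique intersection of the containing lines exists. Solution: t = 7/17, s = 11/17 — both in [0, 1], so the segments cross. Intersection point: (18/17, 20/17).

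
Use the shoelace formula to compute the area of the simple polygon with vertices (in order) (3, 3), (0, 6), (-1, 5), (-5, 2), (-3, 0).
Area = 22

Shoelace formula: Area = (1/2) |Σ_i (x_i · y_{i+1} − x_{i+1} · y_i)| (indices mod n). Compute each cross term:
  (3)(6) − (0)(3) = 18
  (0)(5) − (-1)(6) = 6
  (-1)(2) − (-5)(5) = 23
  (-5)(0) − (-3)(2) = 6
  (-3)(3) − (3)(0) = -9
Sum = 44, so (signed) Area = 44/2 = 22, |Area| = 22.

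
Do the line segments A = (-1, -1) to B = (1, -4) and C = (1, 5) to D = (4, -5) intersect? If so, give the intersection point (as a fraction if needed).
No (intersection of containing lines falls outside at least one segment)

Parametrize and solve: t = 38/11, s = 18/11. At least one of these is outside [0, 1], so the segments do not intersect.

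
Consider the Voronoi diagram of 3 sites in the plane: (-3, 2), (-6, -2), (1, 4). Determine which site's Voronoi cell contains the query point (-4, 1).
Nearest site = (-3, 2)

The Voronoi cell of site s contains exactly those query points closer to s than to any other site. Compute squared distances from q = (-4, 1) to each site:
  (-3 − -4)² + (2 − 1)² = 2
  (-6 − -4)² + (-2 − 1)² = 13
  (1 − -4)² + (4 − 1)² = 34
Minimum is attained by (-3, 2), so q lies in its Voronoi cell.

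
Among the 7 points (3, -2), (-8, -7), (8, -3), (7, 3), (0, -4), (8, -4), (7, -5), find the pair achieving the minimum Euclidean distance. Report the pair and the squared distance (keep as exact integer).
Pair = ((8, -3), (8, -4)); squared distance = 1

Compute all C(7, 2) = 21 pairwise squared distances (x_i − x_j)² + (y_i − y_j)². The minimum is 1, attained by the pair ((8, -3), (8, -4)).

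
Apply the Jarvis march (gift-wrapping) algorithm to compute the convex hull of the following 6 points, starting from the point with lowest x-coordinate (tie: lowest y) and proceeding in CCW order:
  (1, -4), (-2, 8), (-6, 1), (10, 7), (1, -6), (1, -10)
Hull (CCW) = [(-6, 1), (1, -10), (10, 7), (-2, 8)]

Jarvis march: at each step, from the current hull vertex p, select the next vertex q as the point such that every other point lies strictly to the left of (or on) the directed line p → q. (Equivalently: for every other point r, the cross product (q − p) × (r − p) ≥ 0.)
Starting point (lowest x, tie lowest y): (-6, 1). Wrap until returning to start. Resulting hull: (-6, 1), (1, -10), (10, 7), (-2, 8).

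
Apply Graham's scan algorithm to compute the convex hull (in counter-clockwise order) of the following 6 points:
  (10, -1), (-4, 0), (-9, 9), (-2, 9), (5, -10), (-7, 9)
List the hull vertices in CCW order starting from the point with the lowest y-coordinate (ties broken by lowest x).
Hull (CCW) = [(5, -10), (10, -1), (-2, 9), (-9, 9), (-4, 0)]

Graham scan procedure:
  1. Find the pivot p₀ = point with lowest y (tie → lowest x): (5, -10).
  2. Sort the remaining points by polar angle around p₀.
  3. Walk through sorted points, maintaining a stack; pop the top while the last three entries make a non-left turn (cross product ≤ 0).
  4. Final stack is the convex hull in CCW order: (5, -10), (10, -1), (-2, 9), (-9, 9), (-4, 0).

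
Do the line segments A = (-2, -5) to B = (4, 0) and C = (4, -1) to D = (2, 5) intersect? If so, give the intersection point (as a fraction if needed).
Yes; intersection at (86/23, -5/23) (t = 22/23 on AB, s = 3/23 on CD)

Parametrize AB as A + t(B − A) = (-2 + 6 t, -5 + 5 t) and CD as C + s(D − C) = (4 + -2 s, -1 + 6 s). Solve the linear system for (t, s). Determinant = -46 ≠ 0, so a unique intersection of the containing lines exists. Solution: t = 22/23, s = 3/23 — both in [0, 1], so the segments cross. Intersection point: (86/23, -5/23).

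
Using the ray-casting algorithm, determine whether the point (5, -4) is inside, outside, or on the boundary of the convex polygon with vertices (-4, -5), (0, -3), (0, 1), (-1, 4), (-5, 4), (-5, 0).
The point (5, -4) lies strictly outside the polygon

Cast a horizontal ray to the right from the query point and count how many polygon edges it crosses (each edge strictly once or zero times, handled with the usual half-open convention). 
Parity of crossings → even ⇒ outside.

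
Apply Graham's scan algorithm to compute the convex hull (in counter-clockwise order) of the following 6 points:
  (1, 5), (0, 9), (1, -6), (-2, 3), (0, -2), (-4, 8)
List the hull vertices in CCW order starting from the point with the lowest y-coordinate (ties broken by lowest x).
Hull (CCW) = [(1, -6), (1, 5), (0, 9), (-4, 8)]

Graham scan procedure:
  1. Find the pivot p₀ = point with lowest y (tie → lowest x): (1, -6).
  2. Sort the remaining points by polar angle around p₀.
  3. Walk through sorted points, maintaining a stack; pop the top while the last three entries make a non-left turn (cross product ≤ 0).
  4. Final stack is the convex hull in CCW order: (1, -6), (1, 5), (0, 9), (-4, 8).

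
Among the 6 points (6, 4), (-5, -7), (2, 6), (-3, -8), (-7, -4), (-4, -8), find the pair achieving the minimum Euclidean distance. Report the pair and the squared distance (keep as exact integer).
Pair = ((-3, -8), (-4, -8)); squared distance = 1

Compute all C(6, 2) = 15 pairwise squared distances (x_i − x_j)² + (y_i − y_j)². The minimum is 1, attained by the pair ((-3, -8), (-4, -8)).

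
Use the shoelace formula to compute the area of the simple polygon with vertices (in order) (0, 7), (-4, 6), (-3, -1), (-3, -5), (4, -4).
Area = 61

Shoelace formula: Area = (1/2) |Σ_i (x_i · y_{i+1} − x_{i+1} · y_i)| (indices mod n). Compute each cross term:
  (0)(6) − (-4)(7) = 28
  (-4)(-1) − (-3)(6) = 22
  (-3)(-5) − (-3)(-1) = 12
  (-3)(-4) − (4)(-5) = 32
  (4)(7) − (0)(-4) = 28
Sum = 122, so (signed) Area = 122/2 = 61, |Area| = 61.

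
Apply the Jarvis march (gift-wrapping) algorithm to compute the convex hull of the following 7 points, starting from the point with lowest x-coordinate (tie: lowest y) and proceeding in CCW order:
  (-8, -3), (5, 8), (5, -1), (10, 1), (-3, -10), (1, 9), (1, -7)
Hull (CCW) = [(-8, -3), (-3, -10), (1, -7), (10, 1), (5, 8), (1, 9)]

Jarvis march: at each step, from the current hull vertex p, select the next vertex q as the point such that every other point lies strictly to the left of (or on) the directed line p → q. (Equivalently: for every other point r, the cross product (q − p) × (r − p) ≥ 0.)
Starting point (lowest x, tie lowest y): (-8, -3). Wrap until returning to start. Resulting hull: (-8, -3), (-3, -10), (1, -7), (10, 1), (5, 8), (1, 9).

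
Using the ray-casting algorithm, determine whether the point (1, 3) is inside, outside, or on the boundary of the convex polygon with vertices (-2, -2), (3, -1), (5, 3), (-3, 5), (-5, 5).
The point (1, 3) lies strictly inside the polygon

Cast a horizontal ray to the right from the query point and count how many polygon edges it crosses (each edge strictly once or zero times, handled with the usual half-open convention). 
Parity of crossings → odd ⇒ inside.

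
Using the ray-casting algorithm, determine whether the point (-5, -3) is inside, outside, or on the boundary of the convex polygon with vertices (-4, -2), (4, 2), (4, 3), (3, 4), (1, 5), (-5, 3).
The point (-5, -3) lies strictly outside the polygon

Cast a horizontal ray to the right from the query point and count how many polygon edges it crosses (each edge strictly once or zero times, handled with the usual half-open convention). 
Parity of crossings → even ⇒ outside.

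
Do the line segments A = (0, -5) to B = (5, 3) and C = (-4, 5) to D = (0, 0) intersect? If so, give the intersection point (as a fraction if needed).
No (intersection of containing lines falls outside at least one segment)

Parametrize and solve: t = 20/57, s = 82/57. At least one of these is outside [0, 1], so the segments do not intersect.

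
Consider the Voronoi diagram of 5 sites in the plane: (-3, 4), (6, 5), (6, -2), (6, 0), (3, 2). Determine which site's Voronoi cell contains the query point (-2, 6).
Nearest site = (-3, 4)

The Voronoi cell of site s contains exactly those query points closer to s than to any other site. Compute squared distances from q = (-2, 6) to each site:
  (-3 − -2)² + (4 − 6)² = 5
  (3 − -2)² + (2 − 6)² = 41
  (6 − -2)² + (5 − 6)² = 65
  (6 − -2)² + (0 − 6)² = 100
  (6 − -2)² + (-2 − 6)² = 128
Minimum is attained by (-3, 4), so q lies in its Voronoi cell.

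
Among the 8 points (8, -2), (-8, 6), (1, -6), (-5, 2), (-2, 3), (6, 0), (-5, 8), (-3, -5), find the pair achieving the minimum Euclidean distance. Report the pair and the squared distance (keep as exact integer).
Pair = ((8, -2), (6, 0)); squared distance = 8

Compute all C(8, 2) = 28 pairwise squared distances (x_i − x_j)² + (y_i − y_j)². The minimum is 8, attained by the pair ((8, -2), (6, 0)).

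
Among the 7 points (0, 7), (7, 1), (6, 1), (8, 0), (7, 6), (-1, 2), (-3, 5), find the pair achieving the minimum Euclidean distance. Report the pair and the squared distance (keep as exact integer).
Pair = ((7, 1), (6, 1)); squared distance = 1

Compute all C(7, 2) = 21 pairwise squared distances (x_i − x_j)² + (y_i − y_j)². The minimum is 1, attained by the pair ((7, 1), (6, 1)).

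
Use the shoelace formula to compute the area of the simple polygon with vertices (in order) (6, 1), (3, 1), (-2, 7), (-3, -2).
Area = 30

Shoelace formula: Area = (1/2) |Σ_i (x_i · y_{i+1} − x_{i+1} · y_i)| (indices mod n). Compute each cross term:
  (6)(1) − (3)(1) = 3
  (3)(7) − (-2)(1) = 23
  (-2)(-2) − (-3)(7) = 25
  (-3)(1) − (6)(-2) = 9
Sum = 60, so (signed) Area = 60/2 = 30, |Area| = 30.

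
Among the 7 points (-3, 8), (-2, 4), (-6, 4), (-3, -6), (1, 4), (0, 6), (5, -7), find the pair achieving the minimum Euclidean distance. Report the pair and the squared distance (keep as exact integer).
Pair = ((1, 4), (0, 6)); squared distance = 5

Compute all C(7, 2) = 21 pairwise squared distances (x_i − x_j)² + (y_i − y_j)². The minimum is 5, attained by the pair ((1, 4), (0, 6)).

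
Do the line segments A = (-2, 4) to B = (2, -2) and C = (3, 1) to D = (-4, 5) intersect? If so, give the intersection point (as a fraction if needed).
Yes; intersection at (-24/13, 49/13) (t = 1/26 on AB, s = 9/13 on CD)

Parametrize AB as A + t(B − A) = (-2 + 4 t, 4 + -6 t) and CD as C + s(D − C) = (3 + -7 s, 1 + 4 s). Solve the linear system for (t, s). Determinant = 26 ≠ 0, so a unique intersection of the containing lines exists. Solution: t = 1/26, s = 9/13 — both in [0, 1], so the segments cross. Intersection point: (-24/13, 49/13).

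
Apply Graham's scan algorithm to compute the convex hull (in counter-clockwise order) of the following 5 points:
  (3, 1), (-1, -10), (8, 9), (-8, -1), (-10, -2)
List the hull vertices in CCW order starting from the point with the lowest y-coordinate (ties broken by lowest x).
Hull (CCW) = [(-1, -10), (8, 9), (-10, -2)]

Graham scan procedure:
  1. Find the pivot p₀ = point with lowest y (tie → lowest x): (-1, -10).
  2. Sort the remaining points by polar angle around p₀.
  3. Walk through sorted points, maintaining a stack; pop the top while the last three entries make a non-left turn (cross product ≤ 0).
  4. Final stack is the convex hull in CCW order: (-1, -10), (8, 9), (-10, -2).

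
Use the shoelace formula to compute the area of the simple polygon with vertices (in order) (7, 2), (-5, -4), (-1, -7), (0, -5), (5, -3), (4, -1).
Area = 65/2

Shoelace formula: Area = (1/2) |Σ_i (x_i · y_{i+1} − x_{i+1} · y_i)| (indices mod n). Compute each cross term:
  (7)(-4) − (-5)(2) = -18
  (-5)(-7) − (-1)(-4) = 31
  (-1)(-5) − (0)(-7) = 5
  (0)(-3) − (5)(-5) = 25
  (5)(-1) − (4)(-3) = 7
  (4)(2) − (7)(-1) = 15
Sum = 65, so (signed) Area = 65/2 = 65/2, |Area| = 65/2.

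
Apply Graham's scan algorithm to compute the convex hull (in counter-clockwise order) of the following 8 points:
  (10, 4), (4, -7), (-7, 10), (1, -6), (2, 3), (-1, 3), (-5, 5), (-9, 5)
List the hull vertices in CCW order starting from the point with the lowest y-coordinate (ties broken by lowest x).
Hull (CCW) = [(4, -7), (10, 4), (-7, 10), (-9, 5), (1, -6)]

Graham scan procedure:
  1. Find the pivot p₀ = point with lowest y (tie → lowest x): (4, -7).
  2. Sort the remaining points by polar angle around p₀.
  3. Walk through sorted points, maintaining a stack; pop the top while the last three entries make a non-left turn (cross product ≤ 0).
  4. Final stack is the convex hull in CCW order: (4, -7), (10, 4), (-7, 10), (-9, 5), (1, -6).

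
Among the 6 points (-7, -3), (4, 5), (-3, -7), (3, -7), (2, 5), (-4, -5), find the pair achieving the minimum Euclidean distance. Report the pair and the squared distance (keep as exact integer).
Pair = ((4, 5), (2, 5)); squared distance = 4

Compute all C(6, 2) = 15 pairwise squared distances (x_i − x_j)² + (y_i − y_j)². The minimum is 4, attained by the pair ((4, 5), (2, 5)).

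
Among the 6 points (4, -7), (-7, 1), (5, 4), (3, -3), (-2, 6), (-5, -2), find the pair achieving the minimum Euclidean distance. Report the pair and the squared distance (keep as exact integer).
Pair = ((-7, 1), (-5, -2)); squared distance = 13

Compute all C(6, 2) = 15 pairwise squared distances (x_i − x_j)² + (y_i − y_j)². The minimum is 13, attained by the pair ((-7, 1), (-5, -2)).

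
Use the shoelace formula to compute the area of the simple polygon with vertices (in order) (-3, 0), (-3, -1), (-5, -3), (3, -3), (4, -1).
Area = 37/2

Shoelace formula: Area = (1/2) |Σ_i (x_i · y_{i+1} − x_{i+1} · y_i)| (indices mod n). Compute each cross term:
  (-3)(-1) − (-3)(0) = 3
  (-3)(-3) − (-5)(-1) = 4
  (-5)(-3) − (3)(-3) = 24
  (3)(-1) − (4)(-3) = 9
  (4)(0) − (-3)(-1) = -3
Sum = 37, so (signed) Area = 37/2 = 37/2, |Area| = 37/2.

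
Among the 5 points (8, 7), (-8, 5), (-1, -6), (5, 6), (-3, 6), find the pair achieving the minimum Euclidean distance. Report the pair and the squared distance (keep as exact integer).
Pair = ((8, 7), (5, 6)); squared distance = 10

Compute all C(5, 2) = 10 pairwise squared distances (x_i − x_j)² + (y_i − y_j)². The minimum is 10, attained by the pair ((8, 7), (5, 6)).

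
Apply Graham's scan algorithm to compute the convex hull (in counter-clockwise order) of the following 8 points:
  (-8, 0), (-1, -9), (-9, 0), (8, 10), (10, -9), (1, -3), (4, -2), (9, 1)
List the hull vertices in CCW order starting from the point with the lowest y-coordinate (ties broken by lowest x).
Hull (CCW) = [(-1, -9), (10, -9), (9, 1), (8, 10), (-9, 0)]

Graham scan procedure:
  1. Find the pivot p₀ = point with lowest y (tie → lowest x): (-1, -9).
  2. Sort the remaining points by polar angle around p₀.
  3. Walk through sorted points, maintaining a stack; pop the top while the last three entries make a non-left turn (cross product ≤ 0).
  4. Final stack is the convex hull in CCW order: (-1, -9), (10, -9), (9, 1), (8, 10), (-9, 0).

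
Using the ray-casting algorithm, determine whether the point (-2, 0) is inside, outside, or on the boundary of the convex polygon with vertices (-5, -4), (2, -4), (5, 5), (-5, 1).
The point (-2, 0) lies strictly inside the polygon

Cast a horizontal ray to the right from the query point and count how many polygon edges it crosses (each edge strictly once or zero times, handled with the usual half-open convention). 
Parity of crossings → odd ⇒ inside.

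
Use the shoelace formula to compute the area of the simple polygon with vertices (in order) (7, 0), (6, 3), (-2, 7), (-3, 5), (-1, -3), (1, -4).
Area = 129/2

Shoelace formula: Area = (1/2) |Σ_i (x_i · y_{i+1} − x_{i+1} · y_i)| (indices mod n). Compute each cross term:
  (7)(3) − (6)(0) = 21
  (6)(7) − (-2)(3) = 48
  (-2)(5) − (-3)(7) = 11
  (-3)(-3) − (-1)(5) = 14
  (-1)(-4) − (1)(-3) = 7
  (1)(0) − (7)(-4) = 28
Sum = 129, so (signed) Area = 129/2 = 129/2, |Area| = 129/2.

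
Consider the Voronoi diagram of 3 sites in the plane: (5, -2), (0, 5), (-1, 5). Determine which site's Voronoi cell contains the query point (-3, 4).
Nearest site = (-1, 5)

The Voronoi cell of site s contains exactly those query points closer to s than to any other site. Compute squared distances from q = (-3, 4) to each site:
  (-1 − -3)² + (5 − 4)² = 5
  (0 − -3)² + (5 − 4)² = 10
  (5 − -3)² + (-2 − 4)² = 100
Minimum is attained by (-1, 5), so q lies in its Voronoi cell.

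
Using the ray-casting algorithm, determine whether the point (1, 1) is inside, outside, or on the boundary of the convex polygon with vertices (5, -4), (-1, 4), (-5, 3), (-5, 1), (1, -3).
The point (1, 1) lies strictly inside the polygon

Cast a horizontal ray to the right from the query point and count how many polygon edges it crosses (each edge strictly once or zero times, handled with the usual half-open convention). 
Parity of crossings → odd ⇒ inside.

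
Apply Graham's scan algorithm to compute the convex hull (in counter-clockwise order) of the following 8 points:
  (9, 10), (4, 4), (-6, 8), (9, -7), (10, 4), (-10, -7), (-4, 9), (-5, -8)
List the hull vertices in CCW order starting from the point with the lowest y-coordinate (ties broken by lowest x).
Hull (CCW) = [(-5, -8), (9, -7), (10, 4), (9, 10), (-4, 9), (-6, 8), (-10, -7)]

Graham scan procedure:
  1. Find the pivot p₀ = point with lowest y (tie → lowest x): (-5, -8).
  2. Sort the remaining points by polar angle around p₀.
  3. Walk through sorted points, maintaining a stack; pop the top while the last three entries make a non-left turn (cross product ≤ 0).
  4. Final stack is the convex hull in CCW order: (-5, -8), (9, -7), (10, 4), (9, 10), (-4, 9), (-6, 8), (-10, -7).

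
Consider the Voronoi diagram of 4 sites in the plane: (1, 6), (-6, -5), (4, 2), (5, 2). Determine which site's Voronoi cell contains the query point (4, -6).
Nearest site = (4, 2)

The Voronoi cell of site s contains exactly those query points closer to s than to any other site. Compute squared distances from q = (4, -6) to each site:
  (4 − 4)² + (2 − -6)² = 64
  (5 − 4)² + (2 − -6)² = 65
  (-6 − 4)² + (-5 − -6)² = 101
  (1 − 4)² + (6 − -6)² = 153
Minimum is attained by (4, 2), so q lies in its Voronoi cell.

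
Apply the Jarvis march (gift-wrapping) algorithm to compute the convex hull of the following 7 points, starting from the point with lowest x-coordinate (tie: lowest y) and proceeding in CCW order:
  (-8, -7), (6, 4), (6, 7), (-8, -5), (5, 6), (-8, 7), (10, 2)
Hull (CCW) = [(-8, -7), (10, 2), (6, 7), (-8, 7)]

Jarvis march: at each step, from the current hull vertex p, select the next vertex q as the point such that every other point lies strictly to the left of (or on) the directed line p → q. (Equivalently: for every other point r, the cross product (q − p) × (r − p) ≥ 0.)
Starting point (lowest x, tie lowest y): (-8, -7). Wrap until returning to start. Resulting hull: (-8, -7), (10, 2), (6, 7), (-8, 7).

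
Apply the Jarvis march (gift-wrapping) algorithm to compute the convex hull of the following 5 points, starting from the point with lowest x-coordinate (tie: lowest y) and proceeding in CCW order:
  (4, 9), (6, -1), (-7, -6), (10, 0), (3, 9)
Hull (CCW) = [(-7, -6), (10, 0), (4, 9), (3, 9)]

Jarvis march: at each step, from the current hull vertex p, select the next vertex q as the point such that every other point lies strictly to the left of (or on) the directed line p → q. (Equivalently: for every other point r, the cross product (q − p) × (r − p) ≥ 0.)
Starting point (lowest x, tie lowest y): (-7, -6). Wrap until returning to start. Resulting hull: (-7, -6), (10, 0), (4, 9), (3, 9).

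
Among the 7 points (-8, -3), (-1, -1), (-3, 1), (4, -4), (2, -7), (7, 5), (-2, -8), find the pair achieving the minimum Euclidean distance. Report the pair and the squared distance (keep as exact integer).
Pair = ((-1, -1), (-3, 1)); squared distance = 8

Compute all C(7, 2) = 21 pairwise squared distances (x_i − x_j)² + (y_i − y_j)². The minimum is 8, attained by the pair ((-1, -1), (-3, 1)).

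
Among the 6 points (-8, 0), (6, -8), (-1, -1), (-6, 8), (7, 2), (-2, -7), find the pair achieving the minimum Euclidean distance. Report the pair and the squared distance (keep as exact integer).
Pair = ((-1, -1), (-2, -7)); squared distance = 37

Compute all C(6, 2) = 15 pairwise squared distances (x_i − x_j)² + (y_i − y_j)². The minimum is 37, attained by the pair ((-1, -1), (-2, -7)).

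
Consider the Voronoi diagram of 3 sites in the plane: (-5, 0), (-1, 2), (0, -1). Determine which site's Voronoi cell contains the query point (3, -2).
Nearest site = (0, -1)

The Voronoi cell of site s contains exactly those query points closer to s than to any other site. Compute squared distances from q = (3, -2) to each site:
  (0 − 3)² + (-1 − -2)² = 10
  (-1 − 3)² + (2 − -2)² = 32
  (-5 − 3)² + (0 − -2)² = 68
Minimum is attained by (0, -1), so q lies in its Voronoi cell.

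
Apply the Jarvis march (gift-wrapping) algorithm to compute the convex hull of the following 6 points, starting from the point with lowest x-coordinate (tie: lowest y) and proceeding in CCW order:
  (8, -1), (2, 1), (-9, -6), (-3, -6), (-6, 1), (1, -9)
Hull (CCW) = [(-9, -6), (1, -9), (8, -1), (2, 1), (-6, 1)]

Jarvis march: at each step, from the current hull vertex p, select the next vertex q as the point such that every other point lies strictly to the left of (or on) the directed line p → q. (Equivalently: for every other point r, the cross product (q − p) × (r − p) ≥ 0.)
Starting point (lowest x, tie lowest y): (-9, -6). Wrap until returning to start. Resulting hull: (-9, -6), (1, -9), (8, -1), (2, 1), (-6, 1).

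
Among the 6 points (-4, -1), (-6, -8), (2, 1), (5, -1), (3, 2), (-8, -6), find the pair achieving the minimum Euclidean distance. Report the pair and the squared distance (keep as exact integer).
Pair = ((2, 1), (3, 2)); squared distance = 2

Compute all C(6, 2) = 15 pairwise squared distances (x_i − x_j)² + (y_i − y_j)². The minimum is 2, attained by the pair ((2, 1), (3, 2)).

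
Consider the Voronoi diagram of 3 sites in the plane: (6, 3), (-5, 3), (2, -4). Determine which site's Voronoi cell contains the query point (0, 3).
Nearest site = (-5, 3)

The Voronoi cell of site s contains exactly those query points closer to s than to any other site. Compute squared distances from q = (0, 3) to each site:
  (-5 − 0)² + (3 − 3)² = 25
  (6 − 0)² + (3 − 3)² = 36
  (2 − 0)² + (-4 − 3)² = 53
Minimum is attained by (-5, 3), so q lies in its Voronoi cell.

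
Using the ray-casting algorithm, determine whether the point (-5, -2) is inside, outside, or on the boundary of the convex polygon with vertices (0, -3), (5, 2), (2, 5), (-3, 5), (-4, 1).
The point (-5, -2) lies strictly outside the polygon

Cast a horizontal ray to the right from the query point and count how many polygon edges it crosses (each edge strictly once or zero times, handled with the usual half-open convention). 
Parity of crossings → even ⇒ outside.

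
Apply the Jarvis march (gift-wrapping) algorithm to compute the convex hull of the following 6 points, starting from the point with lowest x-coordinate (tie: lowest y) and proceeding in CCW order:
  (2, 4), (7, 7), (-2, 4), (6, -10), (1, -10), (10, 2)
Hull (CCW) = [(-2, 4), (1, -10), (6, -10), (10, 2), (7, 7)]

Jarvis march: at each step, from the current hull vertex p, select the next vertex q as the point such that every other point lies strictly to the left of (or on) the directed line p → q. (Equivalently: for every other point r, the cross product (q − p) × (r − p) ≥ 0.)
Starting point (lowest x, tie lowest y): (-2, 4). Wrap until returning to start. Resulting hull: (-2, 4), (1, -10), (6, -10), (10, 2), (7, 7).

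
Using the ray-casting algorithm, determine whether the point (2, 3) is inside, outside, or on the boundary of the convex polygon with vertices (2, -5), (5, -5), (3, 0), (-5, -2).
The point (2, 3) lies strictly outside the polygon

Cast a horizontal ray to the right from the query point and count how many polygon edges it crosses (each edge strictly once or zero times, handled with the usual half-open convention). 
Parity of crossings → even ⇒ outside.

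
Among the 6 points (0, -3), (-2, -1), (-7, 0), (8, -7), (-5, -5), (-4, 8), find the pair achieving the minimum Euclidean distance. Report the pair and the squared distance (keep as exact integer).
Pair = ((0, -3), (-2, -1)); squared distance = 8

Compute all C(6, 2) = 15 pairwise squared distances (x_i − x_j)² + (y_i − y_j)². The minimum is 8, attained by the pair ((0, -3), (-2, -1)).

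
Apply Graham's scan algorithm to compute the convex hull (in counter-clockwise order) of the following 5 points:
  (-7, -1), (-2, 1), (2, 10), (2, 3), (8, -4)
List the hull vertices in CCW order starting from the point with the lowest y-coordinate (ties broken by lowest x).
Hull (CCW) = [(8, -4), (2, 10), (-7, -1)]

Graham scan procedure:
  1. Find the pivot p₀ = point with lowest y (tie → lowest x): (8, -4).
  2. Sort the remaining points by polar angle around p₀.
  3. Walk through sorted points, maintaining a stack; pop the top while the last three entries make a non-left turn (cross product ≤ 0).
  4. Final stack is the convex hull in CCW order: (8, -4), (2, 10), (-7, -1).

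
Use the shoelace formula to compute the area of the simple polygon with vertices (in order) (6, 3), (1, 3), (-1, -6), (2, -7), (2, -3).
Area = 63/2

Shoelace formula: Area = (1/2) |Σ_i (x_i · y_{i+1} − x_{i+1} · y_i)| (indices mod n). Compute each cross term:
  (6)(3) − (1)(3) = 15
  (1)(-6) − (-1)(3) = -3
  (-1)(-7) − (2)(-6) = 19
  (2)(-3) − (2)(-7) = 8
  (2)(3) − (6)(-3) = 24
Sum = 63, so (signed) Area = 63/2 = 63/2, |Area| = 63/2.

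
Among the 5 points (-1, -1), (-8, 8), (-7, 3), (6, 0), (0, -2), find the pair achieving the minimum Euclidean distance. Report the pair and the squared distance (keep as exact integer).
Pair = ((-1, -1), (0, -2)); squared distance = 2

Compute all C(5, 2) = 10 pairwise squared distances (x_i − x_j)² + (y_i − y_j)². The minimum is 2, attained by the pair ((-1, -1), (0, -2)).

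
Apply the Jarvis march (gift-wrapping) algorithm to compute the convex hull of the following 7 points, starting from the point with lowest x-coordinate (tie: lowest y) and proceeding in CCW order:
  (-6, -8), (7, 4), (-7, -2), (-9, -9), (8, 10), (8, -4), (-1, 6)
Hull (CCW) = [(-9, -9), (8, -4), (8, 10), (-1, 6), (-7, -2)]

Jarvis march: at each step, from the current hull vertex p, select the next vertex q as the point such that every other point lies strictly to the left of (or on) the directed line p → q. (Equivalently: for every other point r, the cross product (q − p) × (r − p) ≥ 0.)
Starting point (lowest x, tie lowest y): (-9, -9). Wrap until returning to start. Resulting hull: (-9, -9), (8, -4), (8, 10), (-1, 6), (-7, -2).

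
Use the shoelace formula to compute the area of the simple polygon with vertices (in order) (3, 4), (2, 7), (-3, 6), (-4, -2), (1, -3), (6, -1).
Area = 67

Shoelace formula: Area = (1/2) |Σ_i (x_i · y_{i+1} − x_{i+1} · y_i)| (indices mod n). Compute each cross term:
  (3)(7) − (2)(4) = 13
  (2)(6) − (-3)(7) = 33
  (-3)(-2) − (-4)(6) = 30
  (-4)(-3) − (1)(-2) = 14
  (1)(-1) − (6)(-3) = 17
  (6)(4) − (3)(-1) = 27
Sum = 134, so (signed) Area = 134/2 = 67, |Area| = 67.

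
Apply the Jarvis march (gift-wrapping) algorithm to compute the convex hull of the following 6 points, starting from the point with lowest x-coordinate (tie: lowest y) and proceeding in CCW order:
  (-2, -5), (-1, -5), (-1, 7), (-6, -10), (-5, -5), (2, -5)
Hull (CCW) = [(-6, -10), (2, -5), (-1, 7), (-5, -5)]

Jarvis march: at each step, from the current hull vertex p, select the next vertex q as the point such that every other point lies strictly to the left of (or on) the directed line p → q. (Equivalently: for every other point r, the cross product (q − p) × (r − p) ≥ 0.)
Starting point (lowest x, tie lowest y): (-6, -10). Wrap until returning to start. Resulting hull: (-6, -10), (2, -5), (-1, 7), (-5, -5).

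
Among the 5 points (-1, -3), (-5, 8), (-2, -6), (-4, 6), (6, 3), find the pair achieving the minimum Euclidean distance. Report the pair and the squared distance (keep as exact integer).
Pair = ((-5, 8), (-4, 6)); squared distance = 5

Compute all C(5, 2) = 10 pairwise squared distances (x_i − x_j)² + (y_i − y_j)². The minimum is 5, attained by the pair ((-5, 8), (-4, 6)).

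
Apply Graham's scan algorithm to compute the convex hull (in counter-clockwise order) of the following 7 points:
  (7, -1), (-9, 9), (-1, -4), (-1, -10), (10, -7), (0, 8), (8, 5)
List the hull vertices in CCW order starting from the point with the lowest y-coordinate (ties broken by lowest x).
Hull (CCW) = [(-1, -10), (10, -7), (8, 5), (0, 8), (-9, 9)]

Graham scan procedure:
  1. Find the pivot p₀ = point with lowest y (tie → lowest x): (-1, -10).
  2. Sort the remaining points by polar angle around p₀.
  3. Walk through sorted points, maintaining a stack; pop the top while the last three entries make a non-left turn (cross product ≤ 0).
  4. Final stack is the convex hull in CCW order: (-1, -10), (10, -7), (8, 5), (0, 8), (-9, 9).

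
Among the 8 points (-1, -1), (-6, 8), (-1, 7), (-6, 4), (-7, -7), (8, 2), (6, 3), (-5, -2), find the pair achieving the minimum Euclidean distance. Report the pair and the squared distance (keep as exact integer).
Pair = ((8, 2), (6, 3)); squared distance = 5

Compute all C(8, 2) = 28 pairwise squared distances (x_i − x_j)² + (y_i − y_j)². The minimum is 5, attained by the pair ((8, 2), (6, 3)).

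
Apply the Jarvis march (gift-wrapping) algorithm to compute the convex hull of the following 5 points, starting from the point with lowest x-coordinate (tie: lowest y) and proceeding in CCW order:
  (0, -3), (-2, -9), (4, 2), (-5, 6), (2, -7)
Hull (CCW) = [(-5, 6), (-2, -9), (2, -7), (4, 2)]

Jarvis march: at each step, from the current hull vertex p, select the next vertex q as the point such that every other point lies strictly to the left of (or on) the directed line p → q. (Equivalently: for every other point r, the cross product (q − p) × (r − p) ≥ 0.)
Starting point (lowest x, tie lowest y): (-5, 6). Wrap until returning to start. Resulting hull: (-5, 6), (-2, -9), (2, -7), (4, 2).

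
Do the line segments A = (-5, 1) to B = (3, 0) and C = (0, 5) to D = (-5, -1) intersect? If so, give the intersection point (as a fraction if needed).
Yes; intersection at (-185/53, 43/53) (t = 10/53 on AB, s = 37/53 on CD)

Parametrize AB as A + t(B − A) = (-5 + 8 t, 1 + -1 t) and CD as C + s(D − C) = (0 + -5 s, 5 + -6 s). Solve the linear system for (t, s). Determinant = 53 ≠ 0, so a unique intersection of the containing lines exists. Solution: t = 10/53, s = 37/53 — both in [0, 1], so the segments cross. Intersection point: (-185/53, 43/53).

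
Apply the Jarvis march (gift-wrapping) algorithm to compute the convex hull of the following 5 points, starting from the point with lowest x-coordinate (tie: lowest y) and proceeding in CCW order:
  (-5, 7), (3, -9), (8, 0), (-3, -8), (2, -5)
Hull (CCW) = [(-5, 7), (-3, -8), (3, -9), (8, 0)]

Jarvis march: at each step, from the current hull vertex p, select the next vertex q as the point such that every other point lies strictly to the left of (or on) the directed line p → q. (Equivalently: for every other point r, the cross product (q − p) × (r − p) ≥ 0.)
Starting point (lowest x, tie lowest y): (-5, 7). Wrap until returning to start. Resulting hull: (-5, 7), (-3, -8), (3, -9), (8, 0).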